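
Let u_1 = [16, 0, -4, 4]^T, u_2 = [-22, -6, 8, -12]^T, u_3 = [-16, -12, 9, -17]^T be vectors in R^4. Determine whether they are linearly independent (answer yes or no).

no

Form the matrix with these vectors as rows and row reduce.
R2 ← R2 + (11/8)·R1: [0, -6, 5/2, -13/2]
R3 ← R3 + R1: [0, -12, 5, -13]
R3 ← R3 − (2)·R2: [0, 0, 0, 0]
2 nonzero rows, so the 3 vectors span a space of dimension 2.
Since 2 < 3, the vectors are linearly dependent.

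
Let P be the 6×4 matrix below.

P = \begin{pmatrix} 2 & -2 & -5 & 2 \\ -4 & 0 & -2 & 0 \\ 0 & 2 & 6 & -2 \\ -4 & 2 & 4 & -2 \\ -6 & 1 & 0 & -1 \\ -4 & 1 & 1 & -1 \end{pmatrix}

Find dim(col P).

2

Row reduce to echelon form.
R2 ← R2 + (2)·R1: [0, -4, -12, 4]
R4 ← R4 + (2)·R1: [0, -2, -6, 2]
R5 ← R5 + (3)·R1: [0, -5, -15, 5]
R6 ← R6 + (2)·R1: [0, -3, -9, 3]
R3 ← R3 + (1/2)·R2: [0, 0, 0, 0]
R4 ← R4 − (1/2)·R2: [0, 0, 0, 0]
R5 ← R5 − (5/4)·R2: [0, 0, 0, 0]
R6 ← R6 − (3/4)·R2: [0, 0, 0, 0]
Echelon form has 2 nonzero rows, so rank(P) = 2.
The column space has dimension equal to the rank: 2.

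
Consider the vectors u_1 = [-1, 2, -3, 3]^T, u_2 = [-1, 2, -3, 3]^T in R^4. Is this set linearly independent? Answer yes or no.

Form the matrix with these vectors as rows and row reduce.
R2 ← R2 − R1: [0, 0, 0, 0]
1 nonzero row, so the 2 vectors span a space of dimension 1.
Since 1 < 2, the vectors are linearly dependent.

no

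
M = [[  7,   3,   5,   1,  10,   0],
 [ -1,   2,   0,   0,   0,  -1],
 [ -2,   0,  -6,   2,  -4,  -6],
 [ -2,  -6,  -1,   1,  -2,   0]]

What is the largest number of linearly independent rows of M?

Row reduce to echelon form.
R2 ← R2 + (1/7)·R1: [0, 17/7, 5/7, 1/7, 10/7, -1]
R3 ← R3 + (2/7)·R1: [0, 6/7, -32/7, 16/7, -8/7, -6]
R4 ← R4 + (2/7)·R1: [0, -36/7, 3/7, 9/7, 6/7, 0]
R3 ← R3 − (6/17)·R2: [0, 0, -82/17, 38/17, -28/17, -96/17]
R4 ← R4 + (36/17)·R2: [0, 0, 33/17, 27/17, 66/17, -36/17]
R4 ← R4 + (33/82)·R3: [0, 0, 0, 102/41, 132/41, -180/41]
Echelon form has 4 nonzero rows, so rank(M) = 4.
The rank gives the maximum number of linearly independent rows: 4.

4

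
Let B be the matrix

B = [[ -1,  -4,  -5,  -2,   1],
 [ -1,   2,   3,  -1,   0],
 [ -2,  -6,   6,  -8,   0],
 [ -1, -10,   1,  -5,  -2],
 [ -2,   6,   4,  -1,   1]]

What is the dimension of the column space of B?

Row reduce to echelon form.
R2 ← R2 − R1: [0, 6, 8, 1, -1]
R3 ← R3 − (2)·R1: [0, 2, 16, -4, -2]
R4 ← R4 − R1: [0, -6, 6, -3, -3]
R5 ← R5 − (2)·R1: [0, 14, 14, 3, -1]
R3 ← R3 − (1/3)·R2: [0, 0, 40/3, -13/3, -5/3]
R4 ← R4 + R2: [0, 0, 14, -2, -4]
R5 ← R5 − (7/3)·R2: [0, 0, -14/3, 2/3, 4/3]
R4 ← R4 − (21/20)·R3: [0, 0, 0, 51/20, -9/4]
R5 ← R5 + (7/20)·R3: [0, 0, 0, -17/20, 3/4]
R5 ← R5 + (1/3)·R4: [0, 0, 0, 0, 0]
Echelon form has 4 nonzero rows, so rank(B) = 4.
The column space has dimension equal to the rank: 4.

4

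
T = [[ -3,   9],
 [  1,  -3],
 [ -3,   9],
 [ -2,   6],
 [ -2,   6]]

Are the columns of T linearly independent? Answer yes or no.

no

Row reduce T to echelon form.
R2 ← R2 + (1/3)·R1: [0, 0]
R3 ← R3 − R1: [0, 0]
R4 ← R4 − (2/3)·R1: [0, 0]
R5 ← R5 − (2/3)·R1: [0, 0]
1 pivot among 2 columns.
Only 1 < 2 pivot columns, so the columns are linearly dependent.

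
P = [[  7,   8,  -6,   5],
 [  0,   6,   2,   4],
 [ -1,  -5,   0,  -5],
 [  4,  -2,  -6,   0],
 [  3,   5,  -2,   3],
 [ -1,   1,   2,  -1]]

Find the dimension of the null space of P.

1

Row reduce to echelon form.
R3 ← R3 + (1/7)·R1: [0, -27/7, -6/7, -30/7]
R4 ← R4 − (4/7)·R1: [0, -46/7, -18/7, -20/7]
R5 ← R5 − (3/7)·R1: [0, 11/7, 4/7, 6/7]
R6 ← R6 + (1/7)·R1: [0, 15/7, 8/7, -2/7]
R3 ← R3 + (9/14)·R2: [0, 0, 3/7, -12/7]
R4 ← R4 + (23/21)·R2: [0, 0, -8/21, 32/21]
R5 ← R5 − (11/42)·R2: [0, 0, 1/21, -4/21]
R6 ← R6 − (5/14)·R2: [0, 0, 3/7, -12/7]
R4 ← R4 + (8/9)·R3: [0, 0, 0, 0]
R5 ← R5 − (1/9)·R3: [0, 0, 0, 0]
R6 ← R6 − R3: [0, 0, 0, 0]
3 nonzero rows, so rank(P) = 3.
P has 4 columns; by rank–nullity, nullity = 4 − 3 = 1.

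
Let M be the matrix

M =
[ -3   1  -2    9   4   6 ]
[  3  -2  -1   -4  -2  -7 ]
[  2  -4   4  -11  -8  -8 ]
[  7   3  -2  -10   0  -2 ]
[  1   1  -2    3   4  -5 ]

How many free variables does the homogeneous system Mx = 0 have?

1

Row reduce to echelon form.
R2 ← R2 + R1: [0, -1, -3, 5, 2, -1]
R3 ← R3 + (2/3)·R1: [0, -10/3, 8/3, -5, -16/3, -4]
R4 ← R4 + (7/3)·R1: [0, 16/3, -20/3, 11, 28/3, 12]
R5 ← R5 + (1/3)·R1: [0, 4/3, -8/3, 6, 16/3, -3]
R3 ← R3 − (10/3)·R2: [0, 0, 38/3, -65/3, -12, -2/3]
R4 ← R4 + (16/3)·R2: [0, 0, -68/3, 113/3, 20, 20/3]
R5 ← R5 + (4/3)·R2: [0, 0, -20/3, 38/3, 8, -13/3]
R4 ← R4 + (34/19)·R3: [0, 0, 0, -21/19, -28/19, 104/19]
R5 ← R5 + (10/19)·R3: [0, 0, 0, 24/19, 32/19, -89/19]
R5 ← R5 + (8/7)·R4: [0, 0, 0, 0, 0, 11/7]
5 nonzero rows, so rank(M) = 5.
M has 6 columns; by rank–nullity, nullity = 6 − 5 = 1.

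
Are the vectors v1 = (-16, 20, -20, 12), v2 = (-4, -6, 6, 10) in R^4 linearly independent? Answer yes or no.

yes

Form the matrix with these vectors as rows and row reduce.
R2 ← R2 − (1/4)·R1: [0, -11, 11, 7]
2 nonzero rows, so the 2 vectors span a space of dimension 2.
Since 2 = 2, the vectors are linearly independent.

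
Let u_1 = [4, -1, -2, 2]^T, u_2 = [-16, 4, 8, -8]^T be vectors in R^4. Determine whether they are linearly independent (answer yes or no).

no

Form the matrix with these vectors as rows and row reduce.
R2 ← R2 + (4)·R1: [0, 0, 0, 0]
1 nonzero row, so the 2 vectors span a space of dimension 1.
Since 1 < 2, the vectors are linearly dependent.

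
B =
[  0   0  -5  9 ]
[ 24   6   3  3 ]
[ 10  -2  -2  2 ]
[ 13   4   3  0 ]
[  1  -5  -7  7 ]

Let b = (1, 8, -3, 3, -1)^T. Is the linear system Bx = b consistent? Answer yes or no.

no

Row reduce the augmented matrix [B | b].
Swap R1 ↔ R2
R3 ← R3 − (5/12)·R1: [0, -9/2, -13/4, 3/4, -19/3]
R4 ← R4 − (13/24)·R1: [0, 3/4, 11/8, -13/8, -4/3]
R5 ← R5 − (1/24)·R1: [0, -21/4, -57/8, 55/8, -4/3]
Swap R2 ↔ R3
R4 ← R4 + (1/6)·R2: [0, 0, 5/6, -3/2, -43/18]
R5 ← R5 − (7/6)·R2: [0, 0, -10/3, 6, 109/18]
R4 ← R4 + (1/6)·R3: [0, 0, 0, 0, -20/9]
R5 ← R5 − (2/3)·R3: [0, 0, 0, 0, 97/18]
R5 ← R5 + (97/40)·R4: [0, 0, 0, 0, 0]
The echelon form has 4 nonzero rows; the last pivot sits in the augmented column, so rank(B) = 3 but rank([B|b]) = 4.
Since the ranks differ, the system is inconsistent.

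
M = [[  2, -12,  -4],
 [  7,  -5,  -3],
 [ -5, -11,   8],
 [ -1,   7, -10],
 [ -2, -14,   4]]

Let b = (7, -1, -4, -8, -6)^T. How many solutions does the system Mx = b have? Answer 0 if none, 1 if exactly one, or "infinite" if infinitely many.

Row reduce the augmented matrix [M | b].
R2 ← R2 − (7/2)·R1: [0, 37, 11, -51/2]
R3 ← R3 + (5/2)·R1: [0, -41, -2, 27/2]
R4 ← R4 + (1/2)·R1: [0, 1, -12, -9/2]
R5 ← R5 + R1: [0, -26, 0, 1]
R3 ← R3 + (41/37)·R2: [0, 0, 377/37, -546/37]
R4 ← R4 − (1/37)·R2: [0, 0, -455/37, -141/37]
R5 ← R5 + (26/37)·R2: [0, 0, 286/37, -626/37]
R4 ← R4 + (35/29)·R3: [0, 0, 0, -627/29]
R5 ← R5 − (22/29)·R3: [0, 0, 0, -166/29]
R5 ← R5 − (166/627)·R4: [0, 0, 0, 0]
The echelon form has 4 nonzero rows; the last pivot sits in the augmented column, so rank(M) = 3 but rank([M|b]) = 4.
Since the ranks differ, the system is inconsistent.
It has no solutions.

0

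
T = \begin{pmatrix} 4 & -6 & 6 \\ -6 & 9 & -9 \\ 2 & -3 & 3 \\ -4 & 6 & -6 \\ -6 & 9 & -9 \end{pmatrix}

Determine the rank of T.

Row reduce to echelon form.
R2 ← R2 + (3/2)·R1: [0, 0, 0]
R3 ← R3 − (1/2)·R1: [0, 0, 0]
R4 ← R4 + R1: [0, 0, 0]
R5 ← R5 + (3/2)·R1: [0, 0, 0]
Echelon form has 1 nonzero row, so rank(T) = 1.

1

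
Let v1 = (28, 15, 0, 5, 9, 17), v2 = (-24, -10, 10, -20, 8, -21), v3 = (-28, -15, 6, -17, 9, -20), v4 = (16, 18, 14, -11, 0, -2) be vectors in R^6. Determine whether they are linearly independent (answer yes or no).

no

Form the matrix with these vectors as rows and row reduce.
R2 ← R2 + (6/7)·R1: [0, 20/7, 10, -110/7, 110/7, -45/7]
R3 ← R3 + R1: [0, 0, 6, -12, 18, -3]
R4 ← R4 − (4/7)·R1: [0, 66/7, 14, -97/7, -36/7, -82/7]
R4 ← R4 − (33/10)·R2: [0, 0, -19, 38, -57, 19/2]
R4 ← R4 + (19/6)·R3: [0, 0, 0, 0, 0, 0]
3 nonzero rows, so the 4 vectors span a space of dimension 3.
Since 3 < 4, the vectors are linearly dependent.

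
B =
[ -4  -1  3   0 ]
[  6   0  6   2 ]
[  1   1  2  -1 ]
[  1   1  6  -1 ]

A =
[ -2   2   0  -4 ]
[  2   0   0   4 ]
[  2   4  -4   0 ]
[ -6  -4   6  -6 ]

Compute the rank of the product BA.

First compute BA:
[[ 12,   4, -12,  12],
 [-12,  28, -12, -36],
 [ 10,  14, -14,   6],
 [ 18,  30, -30,   6]]
Now row reduce the product.
R2 ← R2 + R1: [0, 32, -24, -24]
R3 ← R3 − (5/6)·R1: [0, 32/3, -4, -4]
R4 ← R4 − (3/2)·R1: [0, 24, -12, -12]
R3 ← R3 − (1/3)·R2: [0, 0, 4, 4]
R4 ← R4 − (3/4)·R2: [0, 0, 6, 6]
R4 ← R4 − (3/2)·R3: [0, 0, 0, 0]
3 nonzero rows, so rank(BA) = 3.

3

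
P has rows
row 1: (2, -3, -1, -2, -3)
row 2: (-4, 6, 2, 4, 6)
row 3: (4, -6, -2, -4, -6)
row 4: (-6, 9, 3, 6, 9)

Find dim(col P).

1

Row reduce to echelon form.
R2 ← R2 + (2)·R1: [0, 0, 0, 0, 0]
R3 ← R3 − (2)·R1: [0, 0, 0, 0, 0]
R4 ← R4 + (3)·R1: [0, 0, 0, 0, 0]
Echelon form has 1 nonzero row, so rank(P) = 1.
The column space has dimension equal to the rank: 1.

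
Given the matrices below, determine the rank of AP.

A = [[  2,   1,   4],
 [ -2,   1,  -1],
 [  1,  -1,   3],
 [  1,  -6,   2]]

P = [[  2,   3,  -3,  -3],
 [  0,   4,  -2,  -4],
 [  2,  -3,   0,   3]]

First compute AP:
[[ 12,  -2,  -8,   2],
 [ -6,   1,   4,  -1],
 [  8, -10,  -1,  10],
 [  6, -27,   9,  27]]
Now row reduce the product.
R2 ← R2 + (1/2)·R1: [0, 0, 0, 0]
R3 ← R3 − (2/3)·R1: [0, -26/3, 13/3, 26/3]
R4 ← R4 − (1/2)·R1: [0, -26, 13, 26]
Swap R2 ↔ R3
R4 ← R4 − (3)·R2: [0, 0, 0, 0]
2 nonzero rows, so rank(AP) = 2.

2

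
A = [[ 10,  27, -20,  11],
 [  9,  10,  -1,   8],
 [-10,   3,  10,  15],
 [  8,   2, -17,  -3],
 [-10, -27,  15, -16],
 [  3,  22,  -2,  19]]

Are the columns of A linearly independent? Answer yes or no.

Row reduce A to echelon form.
R2 ← R2 − (9/10)·R1: [0, -143/10, 17, -19/10]
R3 ← R3 + R1: [0, 30, -10, 26]
R4 ← R4 − (4/5)·R1: [0, -98/5, -1, -59/5]
R5 ← R5 + R1: [0, 0, -5, -5]
R6 ← R6 − (3/10)·R1: [0, 139/10, 4, 157/10]
R3 ← R3 + (300/143)·R2: [0, 0, 3670/143, 3148/143]
R4 ← R4 − (196/143)·R2: [0, 0, -3475/143, -1315/143]
R6 ← R6 + (139/143)·R2: [0, 0, 2935/143, 1981/143]
R4 ← R4 + (695/734)·R3: [0, 0, 0, 4275/367]
R5 ← R5 + (143/734)·R3: [0, 0, 0, -261/367]
R6 ← R6 − (587/734)·R3: [0, 0, 0, -1377/367]
R5 ← R5 + (29/475)·R4: [0, 0, 0, 0]
R6 ← R6 + (153/475)·R4: [0, 0, 0, 0]
4 pivots among 4 columns.
Every column is a pivot column, so the columns are linearly independent.

yes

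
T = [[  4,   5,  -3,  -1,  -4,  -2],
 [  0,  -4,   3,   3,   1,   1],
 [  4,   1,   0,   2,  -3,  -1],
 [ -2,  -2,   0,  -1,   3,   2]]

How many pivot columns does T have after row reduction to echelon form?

Row reduce to echelon form.
R3 ← R3 − R1: [0, -4, 3, 3, 1, 1]
R4 ← R4 + (1/2)·R1: [0, 1/2, -3/2, -3/2, 1, 1]
R3 ← R3 − R2: [0, 0, 0, 0, 0, 0]
R4 ← R4 + (1/8)·R2: [0, 0, -9/8, -9/8, 9/8, 9/8]
Swap R3 ↔ R4
Echelon form has 3 nonzero rows, so rank(T) = 3.
Each nonzero row contributes one pivot column: 3 pivot columns.

3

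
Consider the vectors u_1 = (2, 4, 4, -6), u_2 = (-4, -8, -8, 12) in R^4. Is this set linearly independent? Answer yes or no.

no

Form the matrix with these vectors as rows and row reduce.
R2 ← R2 + (2)·R1: [0, 0, 0, 0]
1 nonzero row, so the 2 vectors span a space of dimension 1.
Since 1 < 2, the vectors are linearly dependent.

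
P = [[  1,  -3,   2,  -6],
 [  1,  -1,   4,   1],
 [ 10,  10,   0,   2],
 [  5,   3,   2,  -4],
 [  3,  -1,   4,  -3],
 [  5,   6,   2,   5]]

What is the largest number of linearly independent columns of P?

Row reduce to echelon form.
R2 ← R2 − R1: [0, 2, 2, 7]
R3 ← R3 − (10)·R1: [0, 40, -20, 62]
R4 ← R4 − (5)·R1: [0, 18, -8, 26]
R5 ← R5 − (3)·R1: [0, 8, -2, 15]
R6 ← R6 − (5)·R1: [0, 21, -8, 35]
R3 ← R3 − (20)·R2: [0, 0, -60, -78]
R4 ← R4 − (9)·R2: [0, 0, -26, -37]
R5 ← R5 − (4)·R2: [0, 0, -10, -13]
R6 ← R6 − (21/2)·R2: [0, 0, -29, -77/2]
R4 ← R4 − (13/30)·R3: [0, 0, 0, -16/5]
R5 ← R5 − (1/6)·R3: [0, 0, 0, 0]
R6 ← R6 − (29/60)·R3: [0, 0, 0, -4/5]
R6 ← R6 − (1/4)·R4: [0, 0, 0, 0]
Echelon form has 4 nonzero rows, so rank(P) = 4.
The rank gives the maximum number of linearly independent columns: 4.

4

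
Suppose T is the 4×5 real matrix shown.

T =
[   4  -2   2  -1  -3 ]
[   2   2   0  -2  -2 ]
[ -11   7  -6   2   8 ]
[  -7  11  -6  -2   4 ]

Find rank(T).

2

Row reduce to echelon form.
R2 ← R2 − (1/2)·R1: [0, 3, -1, -3/2, -1/2]
R3 ← R3 + (11/4)·R1: [0, 3/2, -1/2, -3/4, -1/4]
R4 ← R4 + (7/4)·R1: [0, 15/2, -5/2, -15/4, -5/4]
R3 ← R3 − (1/2)·R2: [0, 0, 0, 0, 0]
R4 ← R4 − (5/2)·R2: [0, 0, 0, 0, 0]
Echelon form has 2 nonzero rows, so rank(T) = 2.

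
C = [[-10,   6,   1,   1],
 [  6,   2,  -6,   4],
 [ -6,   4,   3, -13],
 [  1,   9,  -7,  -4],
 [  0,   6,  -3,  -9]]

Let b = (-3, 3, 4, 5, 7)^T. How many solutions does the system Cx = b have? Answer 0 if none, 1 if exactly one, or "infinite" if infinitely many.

Row reduce the augmented matrix [C | b].
R2 ← R2 + (3/5)·R1: [0, 28/5, -27/5, 23/5, 6/5]
R3 ← R3 − (3/5)·R1: [0, 2/5, 12/5, -68/5, 29/5]
R4 ← R4 + (1/10)·R1: [0, 48/5, -69/10, -39/10, 47/10]
R3 ← R3 − (1/14)·R2: [0, 0, 39/14, -195/14, 40/7]
R4 ← R4 − (12/7)·R2: [0, 0, 33/14, -165/14, 37/14]
R5 ← R5 − (15/14)·R2: [0, 0, 39/14, -195/14, 40/7]
R4 ← R4 − (11/13)·R3: [0, 0, 0, 0, -57/26]
R5 ← R5 − R3: [0, 0, 0, 0, 0]
The echelon form has 4 nonzero rows; the last pivot sits in the augmented column, so rank(C) = 3 but rank([C|b]) = 4.
Since the ranks differ, the system is inconsistent.
It has no solutions.

0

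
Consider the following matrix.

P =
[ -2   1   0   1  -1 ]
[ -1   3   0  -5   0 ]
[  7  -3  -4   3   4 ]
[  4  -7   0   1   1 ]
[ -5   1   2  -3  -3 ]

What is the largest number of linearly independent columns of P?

Row reduce to echelon form.
R2 ← R2 − (1/2)·R1: [0, 5/2, 0, -11/2, 1/2]
R3 ← R3 + (7/2)·R1: [0, 1/2, -4, 13/2, 1/2]
R4 ← R4 + (2)·R1: [0, -5, 0, 3, -1]
R5 ← R5 − (5/2)·R1: [0, -3/2, 2, -11/2, -1/2]
R3 ← R3 − (1/5)·R2: [0, 0, -4, 38/5, 2/5]
R4 ← R4 + (2)·R2: [0, 0, 0, -8, 0]
R5 ← R5 + (3/5)·R2: [0, 0, 2, -44/5, -1/5]
R5 ← R5 + (1/2)·R3: [0, 0, 0, -5, 0]
R5 ← R5 − (5/8)·R4: [0, 0, 0, 0, 0]
Echelon form has 4 nonzero rows, so rank(P) = 4.
The rank gives the maximum number of linearly independent columns: 4.

4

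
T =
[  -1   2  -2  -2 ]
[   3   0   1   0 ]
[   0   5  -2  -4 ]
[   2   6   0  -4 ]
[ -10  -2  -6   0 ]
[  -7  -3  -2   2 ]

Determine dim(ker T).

1

Row reduce to echelon form.
R2 ← R2 + (3)·R1: [0, 6, -5, -6]
R4 ← R4 + (2)·R1: [0, 10, -4, -8]
R5 ← R5 − (10)·R1: [0, -22, 14, 20]
R6 ← R6 − (7)·R1: [0, -17, 12, 16]
R3 ← R3 − (5/6)·R2: [0, 0, 13/6, 1]
R4 ← R4 − (5/3)·R2: [0, 0, 13/3, 2]
R5 ← R5 + (11/3)·R2: [0, 0, -13/3, -2]
R6 ← R6 + (17/6)·R2: [0, 0, -13/6, -1]
R4 ← R4 − (2)·R3: [0, 0, 0, 0]
R5 ← R5 + (2)·R3: [0, 0, 0, 0]
R6 ← R6 + R3: [0, 0, 0, 0]
3 nonzero rows, so rank(T) = 3.
T has 4 columns; by rank–nullity, nullity = 4 − 3 = 1.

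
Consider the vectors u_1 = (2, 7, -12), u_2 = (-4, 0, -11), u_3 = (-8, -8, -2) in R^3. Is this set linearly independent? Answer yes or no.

Form the matrix with these vectors as rows and row reduce.
R2 ← R2 + (2)·R1: [0, 14, -35]
R3 ← R3 + (4)·R1: [0, 20, -50]
R3 ← R3 − (10/7)·R2: [0, 0, 0]
2 nonzero rows, so the 3 vectors span a space of dimension 2.
Since 2 < 3, the vectors are linearly dependent.

no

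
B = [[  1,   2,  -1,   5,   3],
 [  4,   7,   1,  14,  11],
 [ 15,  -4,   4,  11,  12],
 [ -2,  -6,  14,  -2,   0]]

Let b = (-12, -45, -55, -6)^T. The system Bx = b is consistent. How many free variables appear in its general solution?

1

Row reduce the augmented matrix [B | b].
R2 ← R2 − (4)·R1: [0, -1, 5, -6, -1, 3]
R3 ← R3 − (15)·R1: [0, -34, 19, -64, -33, 125]
R4 ← R4 + (2)·R1: [0, -2, 12, 8, 6, -30]
R3 ← R3 − (34)·R2: [0, 0, -151, 140, 1, 23]
R4 ← R4 − (2)·R2: [0, 0, 2, 20, 8, -36]
R4 ← R4 + (2/151)·R3: [0, 0, 0, 3300/151, 1210/151, -5390/151]
The echelon form has 4 nonzero rows, and every pivot lies in the first 5 columns, so rank(B) = rank([B|b]) = 4.
The system is consistent.
Free variables = (unknowns) − (rank) = 5 − 4 = 1.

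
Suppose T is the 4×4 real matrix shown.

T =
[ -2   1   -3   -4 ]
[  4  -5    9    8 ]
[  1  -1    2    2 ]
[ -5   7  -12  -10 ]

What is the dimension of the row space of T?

Row reduce to echelon form.
R2 ← R2 + (2)·R1: [0, -3, 3, 0]
R3 ← R3 + (1/2)·R1: [0, -1/2, 1/2, 0]
R4 ← R4 − (5/2)·R1: [0, 9/2, -9/2, 0]
R3 ← R3 − (1/6)·R2: [0, 0, 0, 0]
R4 ← R4 + (3/2)·R2: [0, 0, 0, 0]
Echelon form has 2 nonzero rows, so rank(T) = 2.
The row space has dimension equal to the rank: 2.

2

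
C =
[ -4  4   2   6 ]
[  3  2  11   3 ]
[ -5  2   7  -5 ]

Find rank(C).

3

Row reduce to echelon form.
R2 ← R2 + (3/4)·R1: [0, 5, 25/2, 15/2]
R3 ← R3 − (5/4)·R1: [0, -3, 9/2, -25/2]
R3 ← R3 + (3/5)·R2: [0, 0, 12, -8]
Echelon form has 3 nonzero rows, so rank(C) = 3.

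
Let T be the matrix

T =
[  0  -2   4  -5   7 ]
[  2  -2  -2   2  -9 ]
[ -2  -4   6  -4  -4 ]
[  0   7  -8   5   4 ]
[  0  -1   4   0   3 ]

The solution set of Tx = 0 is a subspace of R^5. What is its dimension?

Row reduce to echelon form.
Swap R1 ↔ R2
R3 ← R3 + R1: [0, -6, 4, -2, -13]
R3 ← R3 − (3)·R2: [0, 0, -8, 13, -34]
R4 ← R4 + (7/2)·R2: [0, 0, 6, -25/2, 57/2]
R5 ← R5 − (1/2)·R2: [0, 0, 2, 5/2, -1/2]
R4 ← R4 + (3/4)·R3: [0, 0, 0, -11/4, 3]
R5 ← R5 + (1/4)·R3: [0, 0, 0, 23/4, -9]
R5 ← R5 + (23/11)·R4: [0, 0, 0, 0, -30/11]
5 nonzero rows, so rank(T) = 5.
T has 5 columns; by rank–nullity, nullity = 5 − 5 = 0.

0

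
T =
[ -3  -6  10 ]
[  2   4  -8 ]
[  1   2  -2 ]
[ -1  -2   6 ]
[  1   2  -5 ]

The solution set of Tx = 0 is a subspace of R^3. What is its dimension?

1

Row reduce to echelon form.
R2 ← R2 + (2/3)·R1: [0, 0, -4/3]
R3 ← R3 + (1/3)·R1: [0, 0, 4/3]
R4 ← R4 − (1/3)·R1: [0, 0, 8/3]
R5 ← R5 + (1/3)·R1: [0, 0, -5/3]
R3 ← R3 + R2: [0, 0, 0]
R4 ← R4 + (2)·R2: [0, 0, 0]
R5 ← R5 − (5/4)·R2: [0, 0, 0]
2 nonzero rows, so rank(T) = 2.
T has 3 columns; by rank–nullity, nullity = 3 − 2 = 1.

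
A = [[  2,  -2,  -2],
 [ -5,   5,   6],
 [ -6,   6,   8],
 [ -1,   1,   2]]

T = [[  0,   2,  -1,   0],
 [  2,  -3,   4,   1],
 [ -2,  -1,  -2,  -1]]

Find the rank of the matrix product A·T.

First compute AT:
[[  0,  12,  -6,   0],
 [ -2, -31,  13,  -1],
 [ -4, -38,  14,  -2],
 [ -2,  -7,   1,  -1]]
Now row reduce the product.
Swap R1 ↔ R2
R3 ← R3 − (2)·R1: [0, 24, -12, 0]
R4 ← R4 − R1: [0, 24, -12, 0]
R3 ← R3 − (2)·R2: [0, 0, 0, 0]
R4 ← R4 − (2)·R2: [0, 0, 0, 0]
2 nonzero rows, so rank(AT) = 2.

2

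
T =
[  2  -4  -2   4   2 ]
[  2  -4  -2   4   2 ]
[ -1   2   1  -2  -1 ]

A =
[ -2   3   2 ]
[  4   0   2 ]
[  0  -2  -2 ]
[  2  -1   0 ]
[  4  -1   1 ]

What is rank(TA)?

1

First compute TA:
[[ -4,   4,   2],
 [ -4,   4,   2],
 [  2,  -2,  -1]]
Now row reduce the product.
R2 ← R2 − R1: [0, 0, 0]
R3 ← R3 + (1/2)·R1: [0, 0, 0]
1 nonzero row, so rank(TA) = 1.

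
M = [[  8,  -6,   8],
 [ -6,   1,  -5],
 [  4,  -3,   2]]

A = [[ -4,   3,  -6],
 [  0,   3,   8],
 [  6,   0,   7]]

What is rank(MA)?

First compute MA:
[[ 16,   6, -40],
 [ -6, -15,   9],
 [ -4,   3, -34]]
Now row reduce the product.
R2 ← R2 + (3/8)·R1: [0, -51/4, -6]
R3 ← R3 + (1/4)·R1: [0, 9/2, -44]
R3 ← R3 + (6/17)·R2: [0, 0, -784/17]
3 nonzero rows, so rank(MA) = 3.

3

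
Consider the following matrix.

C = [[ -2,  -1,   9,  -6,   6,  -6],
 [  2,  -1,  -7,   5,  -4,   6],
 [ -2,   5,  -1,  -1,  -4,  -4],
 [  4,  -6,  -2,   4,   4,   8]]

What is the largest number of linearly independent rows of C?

3

Row reduce to echelon form.
R2 ← R2 + R1: [0, -2, 2, -1, 2, 0]
R3 ← R3 − R1: [0, 6, -10, 5, -10, 2]
R4 ← R4 + (2)·R1: [0, -8, 16, -8, 16, -4]
R3 ← R3 + (3)·R2: [0, 0, -4, 2, -4, 2]
R4 ← R4 − (4)·R2: [0, 0, 8, -4, 8, -4]
R4 ← R4 + (2)·R3: [0, 0, 0, 0, 0, 0]
Echelon form has 3 nonzero rows, so rank(C) = 3.
The rank gives the maximum number of linearly independent rows: 3.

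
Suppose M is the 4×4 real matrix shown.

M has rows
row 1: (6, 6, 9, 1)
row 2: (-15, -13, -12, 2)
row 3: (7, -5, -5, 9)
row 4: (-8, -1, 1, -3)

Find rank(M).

3

Row reduce to echelon form.
R2 ← R2 + (5/2)·R1: [0, 2, 21/2, 9/2]
R3 ← R3 − (7/6)·R1: [0, -12, -31/2, 47/6]
R4 ← R4 + (4/3)·R1: [0, 7, 13, -5/3]
R3 ← R3 + (6)·R2: [0, 0, 95/2, 209/6]
R4 ← R4 − (7/2)·R2: [0, 0, -95/4, -209/12]
R4 ← R4 + (1/2)·R3: [0, 0, 0, 0]
Echelon form has 3 nonzero rows, so rank(M) = 3.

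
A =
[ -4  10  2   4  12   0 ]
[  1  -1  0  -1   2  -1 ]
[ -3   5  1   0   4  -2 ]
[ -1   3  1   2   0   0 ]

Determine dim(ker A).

2

Row reduce to echelon form.
R2 ← R2 + (1/4)·R1: [0, 3/2, 1/2, 0, 5, -1]
R3 ← R3 − (3/4)·R1: [0, -5/2, -1/2, -3, -5, -2]
R4 ← R4 − (1/4)·R1: [0, 1/2, 1/2, 1, -3, 0]
R3 ← R3 + (5/3)·R2: [0, 0, 1/3, -3, 10/3, -11/3]
R4 ← R4 − (1/3)·R2: [0, 0, 1/3, 1, -14/3, 1/3]
R4 ← R4 − R3: [0, 0, 0, 4, -8, 4]
4 nonzero rows, so rank(A) = 4.
A has 6 columns; by rank–nullity, nullity = 6 − 4 = 2.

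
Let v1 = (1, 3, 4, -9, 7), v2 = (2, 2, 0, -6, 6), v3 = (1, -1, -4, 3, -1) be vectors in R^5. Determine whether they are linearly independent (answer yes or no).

no

Form the matrix with these vectors as rows and row reduce.
R2 ← R2 − (2)·R1: [0, -4, -8, 12, -8]
R3 ← R3 − R1: [0, -4, -8, 12, -8]
R3 ← R3 − R2: [0, 0, 0, 0, 0]
2 nonzero rows, so the 3 vectors span a space of dimension 2.
Since 2 < 3, the vectors are linearly dependent.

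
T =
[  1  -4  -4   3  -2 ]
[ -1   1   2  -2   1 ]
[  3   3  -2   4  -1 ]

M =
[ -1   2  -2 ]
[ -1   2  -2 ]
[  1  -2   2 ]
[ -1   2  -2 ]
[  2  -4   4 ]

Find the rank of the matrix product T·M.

First compute TM:
[[ -8,  16, -16],
 [  6, -12,  12],
 [-14,  28, -28]]
Now row reduce the product.
R2 ← R2 + (3/4)·R1: [0, 0, 0]
R3 ← R3 − (7/4)·R1: [0, 0, 0]
1 nonzero row, so rank(TM) = 1.

1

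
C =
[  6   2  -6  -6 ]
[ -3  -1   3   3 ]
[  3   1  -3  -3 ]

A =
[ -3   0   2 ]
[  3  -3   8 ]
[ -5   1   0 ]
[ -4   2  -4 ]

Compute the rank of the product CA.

1

First compute CA:
[[ 42, -24,  52],
 [-21,  12, -26],
 [ 21, -12,  26]]
Now row reduce the product.
R2 ← R2 + (1/2)·R1: [0, 0, 0]
R3 ← R3 − (1/2)·R1: [0, 0, 0]
1 nonzero row, so rank(CA) = 1.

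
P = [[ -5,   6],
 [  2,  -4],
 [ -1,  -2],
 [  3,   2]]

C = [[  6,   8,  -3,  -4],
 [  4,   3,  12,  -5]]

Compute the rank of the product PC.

First compute PC:
[[ -6, -22,  87, -10],
 [ -4,   4, -54,  12],
 [-14, -14, -21,  14],
 [ 26,  30,  15, -22]]
Now row reduce the product.
R2 ← R2 − (2/3)·R1: [0, 56/3, -112, 56/3]
R3 ← R3 − (7/3)·R1: [0, 112/3, -224, 112/3]
R4 ← R4 + (13/3)·R1: [0, -196/3, 392, -196/3]
R3 ← R3 − (2)·R2: [0, 0, 0, 0]
R4 ← R4 + (7/2)·R2: [0, 0, 0, 0]
2 nonzero rows, so rank(PC) = 2.

2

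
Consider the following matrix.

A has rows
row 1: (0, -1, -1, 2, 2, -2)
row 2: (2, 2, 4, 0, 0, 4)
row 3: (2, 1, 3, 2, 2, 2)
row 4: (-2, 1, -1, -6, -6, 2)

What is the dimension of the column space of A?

Row reduce to echelon form.
Swap R1 ↔ R2
R3 ← R3 − R1: [0, -1, -1, 2, 2, -2]
R4 ← R4 + R1: [0, 3, 3, -6, -6, 6]
R3 ← R3 − R2: [0, 0, 0, 0, 0, 0]
R4 ← R4 + (3)·R2: [0, 0, 0, 0, 0, 0]
Echelon form has 2 nonzero rows, so rank(A) = 2.
The column space has dimension equal to the rank: 2.

2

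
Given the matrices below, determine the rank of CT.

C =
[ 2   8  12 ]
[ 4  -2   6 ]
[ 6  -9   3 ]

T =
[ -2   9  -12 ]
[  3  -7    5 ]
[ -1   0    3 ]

First compute CT:
[[  8, -38,  52],
 [-20,  50, -40],
 [-42, 117, -108]]
Now row reduce the product.
R2 ← R2 + (5/2)·R1: [0, -45, 90]
R3 ← R3 + (21/4)·R1: [0, -165/2, 165]
R3 ← R3 − (11/6)·R2: [0, 0, 0]
2 nonzero rows, so rank(CT) = 2.

2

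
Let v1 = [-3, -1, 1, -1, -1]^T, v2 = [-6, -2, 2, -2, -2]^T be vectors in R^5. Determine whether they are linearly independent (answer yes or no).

no

Form the matrix with these vectors as rows and row reduce.
R2 ← R2 − (2)·R1: [0, 0, 0, 0, 0]
1 nonzero row, so the 2 vectors span a space of dimension 1.
Since 1 < 2, the vectors are linearly dependent.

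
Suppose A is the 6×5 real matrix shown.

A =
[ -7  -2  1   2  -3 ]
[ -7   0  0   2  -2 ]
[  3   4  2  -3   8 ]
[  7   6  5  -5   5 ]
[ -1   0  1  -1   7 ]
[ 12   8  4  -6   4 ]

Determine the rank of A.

4

Row reduce to echelon form.
R2 ← R2 − R1: [0, 2, -1, 0, 1]
R3 ← R3 + (3/7)·R1: [0, 22/7, 17/7, -15/7, 47/7]
R4 ← R4 + R1: [0, 4, 6, -3, 2]
R5 ← R5 − (1/7)·R1: [0, 2/7, 6/7, -9/7, 52/7]
R6 ← R6 + (12/7)·R1: [0, 32/7, 40/7, -18/7, -8/7]
R3 ← R3 − (11/7)·R2: [0, 0, 4, -15/7, 36/7]
R4 ← R4 − (2)·R2: [0, 0, 8, -3, 0]
R5 ← R5 − (1/7)·R2: [0, 0, 1, -9/7, 51/7]
R6 ← R6 − (16/7)·R2: [0, 0, 8, -18/7, -24/7]
R4 ← R4 − (2)·R3: [0, 0, 0, 9/7, -72/7]
R5 ← R5 − (1/4)·R3: [0, 0, 0, -3/4, 6]
R6 ← R6 − (2)·R3: [0, 0, 0, 12/7, -96/7]
R5 ← R5 + (7/12)·R4: [0, 0, 0, 0, 0]
R6 ← R6 − (4/3)·R4: [0, 0, 0, 0, 0]
Echelon form has 4 nonzero rows, so rank(A) = 4.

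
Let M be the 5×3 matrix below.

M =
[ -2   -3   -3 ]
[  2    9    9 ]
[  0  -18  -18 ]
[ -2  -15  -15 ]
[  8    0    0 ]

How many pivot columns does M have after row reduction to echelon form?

2

Row reduce to echelon form.
R2 ← R2 + R1: [0, 6, 6]
R4 ← R4 − R1: [0, -12, -12]
R5 ← R5 + (4)·R1: [0, -12, -12]
R3 ← R3 + (3)·R2: [0, 0, 0]
R4 ← R4 + (2)·R2: [0, 0, 0]
R5 ← R5 + (2)·R2: [0, 0, 0]
Echelon form has 2 nonzero rows, so rank(M) = 2.
Each nonzero row contributes one pivot column: 2 pivot columns.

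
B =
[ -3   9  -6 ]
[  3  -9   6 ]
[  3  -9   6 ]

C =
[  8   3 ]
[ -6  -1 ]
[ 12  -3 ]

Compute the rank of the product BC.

1

First compute BC:
[[-150,   0],
 [150,   0],
 [150,   0]]
Now row reduce the product.
R2 ← R2 + R1: [0, 0]
R3 ← R3 + R1: [0, 0]
1 nonzero row, so rank(BC) = 1.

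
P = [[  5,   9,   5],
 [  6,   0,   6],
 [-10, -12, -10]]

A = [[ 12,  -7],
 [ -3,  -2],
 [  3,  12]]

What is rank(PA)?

2

First compute PA:
[[ 48,   7],
 [ 90,  30],
 [-114, -26]]
Now row reduce the product.
R2 ← R2 − (15/8)·R1: [0, 135/8]
R3 ← R3 + (19/8)·R1: [0, -75/8]
R3 ← R3 + (5/9)·R2: [0, 0]
2 nonzero rows, so rank(PA) = 2.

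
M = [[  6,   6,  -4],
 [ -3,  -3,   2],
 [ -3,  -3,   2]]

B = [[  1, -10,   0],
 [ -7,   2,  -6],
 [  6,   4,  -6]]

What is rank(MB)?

First compute MB:
[[-60, -64, -12],
 [ 30,  32,   6],
 [ 30,  32,   6]]
Now row reduce the product.
R2 ← R2 + (1/2)·R1: [0, 0, 0]
R3 ← R3 + (1/2)·R1: [0, 0, 0]
1 nonzero row, so rank(MB) = 1.

1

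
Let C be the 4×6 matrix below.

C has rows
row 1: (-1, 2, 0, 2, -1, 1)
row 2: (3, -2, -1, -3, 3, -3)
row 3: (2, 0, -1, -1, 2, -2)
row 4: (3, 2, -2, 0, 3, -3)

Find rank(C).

2

Row reduce to echelon form.
R2 ← R2 + (3)·R1: [0, 4, -1, 3, 0, 0]
R3 ← R3 + (2)·R1: [0, 4, -1, 3, 0, 0]
R4 ← R4 + (3)·R1: [0, 8, -2, 6, 0, 0]
R3 ← R3 − R2: [0, 0, 0, 0, 0, 0]
R4 ← R4 − (2)·R2: [0, 0, 0, 0, 0, 0]
Echelon form has 2 nonzero rows, so rank(C) = 2.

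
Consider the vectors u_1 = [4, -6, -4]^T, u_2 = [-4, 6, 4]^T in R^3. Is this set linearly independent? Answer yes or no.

Form the matrix with these vectors as rows and row reduce.
R2 ← R2 + R1: [0, 0, 0]
1 nonzero row, so the 2 vectors span a space of dimension 1.
Since 1 < 2, the vectors are linearly dependent.

no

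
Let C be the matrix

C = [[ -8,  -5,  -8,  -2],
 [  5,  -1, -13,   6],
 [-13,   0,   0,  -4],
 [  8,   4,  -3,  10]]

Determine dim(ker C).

Row reduce to echelon form.
R2 ← R2 + (5/8)·R1: [0, -33/8, -18, 19/4]
R3 ← R3 − (13/8)·R1: [0, 65/8, 13, -3/4]
R4 ← R4 + R1: [0, -1, -11, 8]
R3 ← R3 + (65/33)·R2: [0, 0, -247/11, 284/33]
R4 ← R4 − (8/33)·R2: [0, 0, -73/11, 226/33]
R4 ← R4 − (73/247)·R3: [0, 0, 0, 3190/741]
4 nonzero rows, so rank(C) = 4.
C has 4 columns; by rank–nullity, nullity = 4 − 4 = 0.

0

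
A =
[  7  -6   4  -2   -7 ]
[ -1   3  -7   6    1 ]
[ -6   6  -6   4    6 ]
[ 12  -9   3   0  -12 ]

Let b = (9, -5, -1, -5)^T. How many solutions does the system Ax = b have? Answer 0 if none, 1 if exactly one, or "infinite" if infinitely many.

Row reduce the augmented matrix [A | b].
R2 ← R2 + (1/7)·R1: [0, 15/7, -45/7, 40/7, 0, -26/7]
R3 ← R3 + (6/7)·R1: [0, 6/7, -18/7, 16/7, 0, 47/7]
R4 ← R4 − (12/7)·R1: [0, 9/7, -27/7, 24/7, 0, -143/7]
R3 ← R3 − (2/5)·R2: [0, 0, 0, 0, 0, 41/5]
R4 ← R4 − (3/5)·R2: [0, 0, 0, 0, 0, -91/5]
R4 ← R4 + (91/41)·R3: [0, 0, 0, 0, 0, 0]
The echelon form has 3 nonzero rows; the last pivot sits in the augmented column, so rank(A) = 2 but rank([A|b]) = 3.
Since the ranks differ, the system is inconsistent.
It has no solutions.

0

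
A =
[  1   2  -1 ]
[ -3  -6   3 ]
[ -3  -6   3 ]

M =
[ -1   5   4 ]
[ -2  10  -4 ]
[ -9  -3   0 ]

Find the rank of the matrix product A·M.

First compute AM:
[[  4,  28,  -4],
 [-12, -84,  12],
 [-12, -84,  12]]
Now row reduce the product.
R2 ← R2 + (3)·R1: [0, 0, 0]
R3 ← R3 + (3)·R1: [0, 0, 0]
1 nonzero row, so rank(AM) = 1.

1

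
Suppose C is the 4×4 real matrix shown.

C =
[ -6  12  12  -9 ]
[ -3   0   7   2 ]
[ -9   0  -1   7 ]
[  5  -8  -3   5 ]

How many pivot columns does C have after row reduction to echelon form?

Row reduce to echelon form.
R2 ← R2 − (1/2)·R1: [0, -6, 1, 13/2]
R3 ← R3 − (3/2)·R1: [0, -18, -19, 41/2]
R4 ← R4 + (5/6)·R1: [0, 2, 7, -5/2]
R3 ← R3 − (3)·R2: [0, 0, -22, 1]
R4 ← R4 + (1/3)·R2: [0, 0, 22/3, -1/3]
R4 ← R4 + (1/3)·R3: [0, 0, 0, 0]
Echelon form has 3 nonzero rows, so rank(C) = 3.
Each nonzero row contributes one pivot column: 3 pivot columns.

3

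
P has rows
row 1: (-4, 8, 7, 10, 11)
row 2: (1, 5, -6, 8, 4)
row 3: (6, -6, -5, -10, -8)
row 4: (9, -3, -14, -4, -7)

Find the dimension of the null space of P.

1

Row reduce to echelon form.
R2 ← R2 + (1/4)·R1: [0, 7, -17/4, 21/2, 27/4]
R3 ← R3 + (3/2)·R1: [0, 6, 11/2, 5, 17/2]
R4 ← R4 + (9/4)·R1: [0, 15, 7/4, 37/2, 71/4]
R3 ← R3 − (6/7)·R2: [0, 0, 64/7, -4, 19/7]
R4 ← R4 − (15/7)·R2: [0, 0, 76/7, -4, 23/7]
R4 ← R4 − (19/16)·R3: [0, 0, 0, 3/4, 1/16]
4 nonzero rows, so rank(P) = 4.
P has 5 columns; by rank–nullity, nullity = 5 − 4 = 1.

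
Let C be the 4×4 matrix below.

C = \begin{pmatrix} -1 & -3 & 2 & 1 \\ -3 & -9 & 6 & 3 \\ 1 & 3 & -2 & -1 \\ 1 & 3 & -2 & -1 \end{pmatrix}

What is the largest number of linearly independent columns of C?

1

Row reduce to echelon form.
R2 ← R2 − (3)·R1: [0, 0, 0, 0]
R3 ← R3 + R1: [0, 0, 0, 0]
R4 ← R4 + R1: [0, 0, 0, 0]
Echelon form has 1 nonzero row, so rank(C) = 1.
The rank gives the maximum number of linearly independent columns: 1.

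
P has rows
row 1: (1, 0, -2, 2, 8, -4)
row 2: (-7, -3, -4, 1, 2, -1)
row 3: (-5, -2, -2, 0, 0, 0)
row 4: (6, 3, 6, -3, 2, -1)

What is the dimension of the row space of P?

Row reduce to echelon form.
R2 ← R2 + (7)·R1: [0, -3, -18, 15, 58, -29]
R3 ← R3 + (5)·R1: [0, -2, -12, 10, 40, -20]
R4 ← R4 − (6)·R1: [0, 3, 18, -15, -46, 23]
R3 ← R3 − (2/3)·R2: [0, 0, 0, 0, 4/3, -2/3]
R4 ← R4 + R2: [0, 0, 0, 0, 12, -6]
R4 ← R4 − (9)·R3: [0, 0, 0, 0, 0, 0]
Echelon form has 3 nonzero rows, so rank(P) = 3.
The row space has dimension equal to the rank: 3.

3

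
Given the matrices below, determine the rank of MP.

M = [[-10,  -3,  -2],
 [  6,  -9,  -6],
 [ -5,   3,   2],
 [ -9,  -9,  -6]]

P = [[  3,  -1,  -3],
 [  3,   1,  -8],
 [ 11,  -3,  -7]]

First compute MP:
[[-61,  13,  68],
 [-75,   3,  96],
 [ 16,   2, -23],
 [-120,  18, 141]]
Now row reduce the product.
R2 ← R2 − (75/61)·R1: [0, -792/61, 756/61]
R3 ← R3 + (16/61)·R1: [0, 330/61, -315/61]
R4 ← R4 − (120/61)·R1: [0, -462/61, 441/61]
R3 ← R3 + (5/12)·R2: [0, 0, 0]
R4 ← R4 − (7/12)·R2: [0, 0, 0]
2 nonzero rows, so rank(MP) = 2.

2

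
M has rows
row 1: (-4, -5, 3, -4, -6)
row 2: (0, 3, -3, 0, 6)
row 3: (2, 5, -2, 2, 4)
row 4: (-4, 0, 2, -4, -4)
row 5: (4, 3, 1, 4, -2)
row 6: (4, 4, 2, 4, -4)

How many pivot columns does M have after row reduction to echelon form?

3

Row reduce to echelon form.
R3 ← R3 + (1/2)·R1: [0, 5/2, -1/2, 0, 1]
R4 ← R4 − R1: [0, 5, -1, 0, 2]
R5 ← R5 + R1: [0, -2, 4, 0, -8]
R6 ← R6 + R1: [0, -1, 5, 0, -10]
R3 ← R3 − (5/6)·R2: [0, 0, 2, 0, -4]
R4 ← R4 − (5/3)·R2: [0, 0, 4, 0, -8]
R5 ← R5 + (2/3)·R2: [0, 0, 2, 0, -4]
R6 ← R6 + (1/3)·R2: [0, 0, 4, 0, -8]
R4 ← R4 − (2)·R3: [0, 0, 0, 0, 0]
R5 ← R5 − R3: [0, 0, 0, 0, 0]
R6 ← R6 − (2)·R3: [0, 0, 0, 0, 0]
Echelon form has 3 nonzero rows, so rank(M) = 3.
Each nonzero row contributes one pivot column: 3 pivot columns.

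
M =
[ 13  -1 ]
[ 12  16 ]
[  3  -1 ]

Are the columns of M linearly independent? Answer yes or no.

Row reduce M to echelon form.
R2 ← R2 − (12/13)·R1: [0, 220/13]
R3 ← R3 − (3/13)·R1: [0, -10/13]
R3 ← R3 + (1/22)·R2: [0, 0]
2 pivots among 2 columns.
Every column is a pivot column, so the columns are linearly independent.

yes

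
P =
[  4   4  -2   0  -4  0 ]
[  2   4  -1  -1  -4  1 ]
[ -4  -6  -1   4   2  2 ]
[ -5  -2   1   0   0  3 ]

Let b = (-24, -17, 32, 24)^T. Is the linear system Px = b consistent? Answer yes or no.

Row reduce the augmented matrix [P | b].
R2 ← R2 − (1/2)·R1: [0, 2, 0, -1, -2, 1, -5]
R3 ← R3 + R1: [0, -2, -3, 4, -2, 2, 8]
R4 ← R4 + (5/4)·R1: [0, 3, -3/2, 0, -5, 3, -6]
R3 ← R3 + R2: [0, 0, -3, 3, -4, 3, 3]
R4 ← R4 − (3/2)·R2: [0, 0, -3/2, 3/2, -2, 3/2, 3/2]
R4 ← R4 − (1/2)·R3: [0, 0, 0, 0, 0, 0, 0]
The echelon form has 3 nonzero rows, and every pivot lies in the first 6 columns, so rank(P) = rank([P|b]) = 3.
The system is consistent.

yes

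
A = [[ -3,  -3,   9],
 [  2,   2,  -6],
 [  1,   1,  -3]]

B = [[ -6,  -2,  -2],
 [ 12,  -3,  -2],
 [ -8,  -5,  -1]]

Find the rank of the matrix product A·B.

1

First compute AB:
[[-90, -30,   3],
 [ 60,  20,  -2],
 [ 30,  10,  -1]]
Now row reduce the product.
R2 ← R2 + (2/3)·R1: [0, 0, 0]
R3 ← R3 + (1/3)·R1: [0, 0, 0]
1 nonzero row, so rank(AB) = 1.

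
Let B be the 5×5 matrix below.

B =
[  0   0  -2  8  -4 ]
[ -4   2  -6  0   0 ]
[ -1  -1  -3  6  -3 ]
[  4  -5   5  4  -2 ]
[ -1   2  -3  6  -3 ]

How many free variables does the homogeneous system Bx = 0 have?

2

Row reduce to echelon form.
Swap R1 ↔ R2
R3 ← R3 − (1/4)·R1: [0, -3/2, -3/2, 6, -3]
R4 ← R4 + R1: [0, -3, -1, 4, -2]
R5 ← R5 − (1/4)·R1: [0, 3/2, -3/2, 6, -3]
Swap R2 ↔ R3
R4 ← R4 − (2)·R2: [0, 0, 2, -8, 4]
R5 ← R5 + R2: [0, 0, -3, 12, -6]
R4 ← R4 + R3: [0, 0, 0, 0, 0]
R5 ← R5 − (3/2)·R3: [0, 0, 0, 0, 0]
3 nonzero rows, so rank(B) = 3.
B has 5 columns; by rank–nullity, nullity = 5 − 3 = 2.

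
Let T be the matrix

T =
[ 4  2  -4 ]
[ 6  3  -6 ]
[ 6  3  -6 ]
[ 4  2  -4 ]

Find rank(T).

Row reduce to echelon form.
R2 ← R2 − (3/2)·R1: [0, 0, 0]
R3 ← R3 − (3/2)·R1: [0, 0, 0]
R4 ← R4 − R1: [0, 0, 0]
Echelon form has 1 nonzero row, so rank(T) = 1.

1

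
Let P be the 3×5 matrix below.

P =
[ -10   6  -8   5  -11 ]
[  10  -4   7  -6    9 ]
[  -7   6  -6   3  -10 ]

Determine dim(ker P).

2

Row reduce to echelon form.
R2 ← R2 + R1: [0, 2, -1, -1, -2]
R3 ← R3 − (7/10)·R1: [0, 9/5, -2/5, -1/2, -23/10]
R3 ← R3 − (9/10)·R2: [0, 0, 1/2, 2/5, -1/2]
3 nonzero rows, so rank(P) = 3.
P has 5 columns; by rank–nullity, nullity = 5 − 3 = 2.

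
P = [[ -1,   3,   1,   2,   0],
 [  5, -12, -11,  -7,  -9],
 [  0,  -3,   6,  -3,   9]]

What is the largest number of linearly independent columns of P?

Row reduce to echelon form.
R2 ← R2 + (5)·R1: [0, 3, -6, 3, -9]
R3 ← R3 + R2: [0, 0, 0, 0, 0]
Echelon form has 2 nonzero rows, so rank(P) = 2.
The rank gives the maximum number of linearly independent columns: 2.

2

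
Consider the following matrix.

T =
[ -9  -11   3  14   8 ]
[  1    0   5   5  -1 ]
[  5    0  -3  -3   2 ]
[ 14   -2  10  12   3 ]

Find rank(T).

Row reduce to echelon form.
R2 ← R2 + (1/9)·R1: [0, -11/9, 16/3, 59/9, -1/9]
R3 ← R3 + (5/9)·R1: [0, -55/9, -4/3, 43/9, 58/9]
R4 ← R4 + (14/9)·R1: [0, -172/9, 44/3, 304/9, 139/9]
R3 ← R3 − (5)·R2: [0, 0, -28, -28, 7]
R4 ← R4 − (172/11)·R2: [0, 0, -756/11, -756/11, 189/11]
R4 ← R4 − (27/11)·R3: [0, 0, 0, 0, 0]
Echelon form has 3 nonzero rows, so rank(T) = 3.

3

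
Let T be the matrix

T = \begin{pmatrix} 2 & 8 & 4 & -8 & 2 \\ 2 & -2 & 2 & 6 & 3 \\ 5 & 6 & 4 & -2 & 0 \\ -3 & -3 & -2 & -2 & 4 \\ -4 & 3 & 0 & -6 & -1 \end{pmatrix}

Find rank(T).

Row reduce to echelon form.
R2 ← R2 − R1: [0, -10, -2, 14, 1]
R3 ← R3 − (5/2)·R1: [0, -14, -6, 18, -5]
R4 ← R4 + (3/2)·R1: [0, 9, 4, -14, 7]
R5 ← R5 + (2)·R1: [0, 19, 8, -22, 3]
R3 ← R3 − (7/5)·R2: [0, 0, -16/5, -8/5, -32/5]
R4 ← R4 + (9/10)·R2: [0, 0, 11/5, -7/5, 79/10]
R5 ← R5 + (19/10)·R2: [0, 0, 21/5, 23/5, 49/10]
R4 ← R4 + (11/16)·R3: [0, 0, 0, -5/2, 7/2]
R5 ← R5 + (21/16)·R3: [0, 0, 0, 5/2, -7/2]
R5 ← R5 + R4: [0, 0, 0, 0, 0]
Echelon form has 4 nonzero rows, so rank(T) = 4.

4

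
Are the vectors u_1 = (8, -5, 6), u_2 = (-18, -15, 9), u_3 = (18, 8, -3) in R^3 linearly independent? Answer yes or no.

Form the matrix with these vectors as rows and row reduce.
R2 ← R2 + (9/4)·R1: [0, -105/4, 45/2]
R3 ← R3 − (9/4)·R1: [0, 77/4, -33/2]
R3 ← R3 + (11/15)·R2: [0, 0, 0]
2 nonzero rows, so the 3 vectors span a space of dimension 2.
Since 2 < 3, the vectors are linearly dependent.

no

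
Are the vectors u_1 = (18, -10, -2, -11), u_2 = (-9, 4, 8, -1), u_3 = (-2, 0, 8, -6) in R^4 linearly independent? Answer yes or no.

no

Form the matrix with these vectors as rows and row reduce.
R2 ← R2 + (1/2)·R1: [0, -1, 7, -13/2]
R3 ← R3 + (1/9)·R1: [0, -10/9, 70/9, -65/9]
R3 ← R3 − (10/9)·R2: [0, 0, 0, 0]
2 nonzero rows, so the 3 vectors span a space of dimension 2.
Since 2 < 3, the vectors are linearly dependent.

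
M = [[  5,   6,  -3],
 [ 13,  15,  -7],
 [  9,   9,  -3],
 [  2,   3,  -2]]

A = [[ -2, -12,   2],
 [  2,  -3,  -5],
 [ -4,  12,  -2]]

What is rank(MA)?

First compute MA:
[[ 14, -114, -14],
 [ 32, -285, -35],
 [ 12, -171, -21],
 [ 10, -57,  -7]]
Now row reduce the product.
R2 ← R2 − (16/7)·R1: [0, -171/7, -3]
R3 ← R3 − (6/7)·R1: [0, -513/7, -9]
R4 ← R4 − (5/7)·R1: [0, 171/7, 3]
R3 ← R3 − (3)·R2: [0, 0, 0]
R4 ← R4 + R2: [0, 0, 0]
2 nonzero rows, so rank(MA) = 2.

2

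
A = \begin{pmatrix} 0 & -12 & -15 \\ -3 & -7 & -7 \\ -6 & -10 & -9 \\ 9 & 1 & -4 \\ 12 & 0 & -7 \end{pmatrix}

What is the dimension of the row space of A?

2

Row reduce to echelon form.
Swap R1 ↔ R2
R3 ← R3 − (2)·R1: [0, 4, 5]
R4 ← R4 + (3)·R1: [0, -20, -25]
R5 ← R5 + (4)·R1: [0, -28, -35]
R3 ← R3 + (1/3)·R2: [0, 0, 0]
R4 ← R4 − (5/3)·R2: [0, 0, 0]
R5 ← R5 − (7/3)·R2: [0, 0, 0]
Echelon form has 2 nonzero rows, so rank(A) = 2.
The row space has dimension equal to the rank: 2.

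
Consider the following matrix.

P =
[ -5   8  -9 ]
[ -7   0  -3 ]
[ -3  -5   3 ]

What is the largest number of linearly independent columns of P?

Row reduce to echelon form.
R2 ← R2 − (7/5)·R1: [0, -56/5, 48/5]
R3 ← R3 − (3/5)·R1: [0, -49/5, 42/5]
R3 ← R3 − (7/8)·R2: [0, 0, 0]
Echelon form has 2 nonzero rows, so rank(P) = 2.
The rank gives the maximum number of linearly independent columns: 2.

2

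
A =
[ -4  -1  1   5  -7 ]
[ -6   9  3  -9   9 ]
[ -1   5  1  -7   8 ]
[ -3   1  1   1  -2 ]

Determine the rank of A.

2

Row reduce to echelon form.
R2 ← R2 − (3/2)·R1: [0, 21/2, 3/2, -33/2, 39/2]
R3 ← R3 − (1/4)·R1: [0, 21/4, 3/4, -33/4, 39/4]
R4 ← R4 − (3/4)·R1: [0, 7/4, 1/4, -11/4, 13/4]
R3 ← R3 − (1/2)·R2: [0, 0, 0, 0, 0]
R4 ← R4 − (1/6)·R2: [0, 0, 0, 0, 0]
Echelon form has 2 nonzero rows, so rank(A) = 2.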